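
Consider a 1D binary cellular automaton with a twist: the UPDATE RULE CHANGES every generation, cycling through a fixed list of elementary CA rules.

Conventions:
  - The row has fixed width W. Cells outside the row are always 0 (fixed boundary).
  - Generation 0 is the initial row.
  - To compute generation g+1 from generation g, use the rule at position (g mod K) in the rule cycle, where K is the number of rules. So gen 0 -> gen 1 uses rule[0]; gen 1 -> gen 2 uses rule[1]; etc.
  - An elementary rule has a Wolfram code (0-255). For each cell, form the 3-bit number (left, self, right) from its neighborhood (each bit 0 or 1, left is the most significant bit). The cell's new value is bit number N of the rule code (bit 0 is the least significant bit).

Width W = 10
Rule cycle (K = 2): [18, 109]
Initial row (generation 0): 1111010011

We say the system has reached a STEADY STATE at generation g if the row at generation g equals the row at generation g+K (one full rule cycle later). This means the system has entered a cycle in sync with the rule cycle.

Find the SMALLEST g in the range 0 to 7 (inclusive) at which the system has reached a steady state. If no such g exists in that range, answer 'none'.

Answer: 3

Derivation:
Gen 0: 1111010011
Gen 1 (rule 18): 0000001100
Gen 2 (rule 109): 1111101101
Gen 3 (rule 18): 0000000000
Gen 4 (rule 109): 1111111111
Gen 5 (rule 18): 0000000000
Gen 6 (rule 109): 1111111111
Gen 7 (rule 18): 0000000000
Gen 8 (rule 109): 1111111111
Gen 9 (rule 18): 0000000000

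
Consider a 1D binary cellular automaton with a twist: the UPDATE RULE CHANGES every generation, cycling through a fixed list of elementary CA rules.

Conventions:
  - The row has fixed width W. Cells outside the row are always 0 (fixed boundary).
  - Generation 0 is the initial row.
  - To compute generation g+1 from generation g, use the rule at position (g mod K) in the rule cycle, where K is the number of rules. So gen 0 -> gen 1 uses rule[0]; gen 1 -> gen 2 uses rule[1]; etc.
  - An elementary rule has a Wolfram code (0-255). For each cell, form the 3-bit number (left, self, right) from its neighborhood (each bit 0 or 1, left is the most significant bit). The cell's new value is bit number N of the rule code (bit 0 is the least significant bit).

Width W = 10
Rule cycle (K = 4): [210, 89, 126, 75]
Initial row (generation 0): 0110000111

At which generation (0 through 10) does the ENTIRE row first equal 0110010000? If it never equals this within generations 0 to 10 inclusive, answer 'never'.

Answer: 5

Derivation:
Gen 0: 0110000111
Gen 1 (rule 210): 1011001011
Gen 2 (rule 89): 0011100011
Gen 3 (rule 126): 0110110111
Gen 4 (rule 75): 1110110101
Gen 5 (rule 210): 0110010000
Gen 6 (rule 89): 0111001111
Gen 7 (rule 126): 1101111001
Gen 8 (rule 75): 1101001010
Gen 9 (rule 210): 0100110001
Gen 10 (rule 89): 0010111100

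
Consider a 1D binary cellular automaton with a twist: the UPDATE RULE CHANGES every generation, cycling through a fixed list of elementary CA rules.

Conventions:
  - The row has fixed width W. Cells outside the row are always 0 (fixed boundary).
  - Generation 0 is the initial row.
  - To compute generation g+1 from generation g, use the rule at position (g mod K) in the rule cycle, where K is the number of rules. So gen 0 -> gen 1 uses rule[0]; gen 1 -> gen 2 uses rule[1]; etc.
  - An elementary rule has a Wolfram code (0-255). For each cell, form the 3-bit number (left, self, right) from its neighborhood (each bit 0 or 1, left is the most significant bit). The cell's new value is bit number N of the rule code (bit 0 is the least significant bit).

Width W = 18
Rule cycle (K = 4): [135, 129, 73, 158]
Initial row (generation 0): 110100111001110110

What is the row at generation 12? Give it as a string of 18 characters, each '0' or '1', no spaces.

Gen 0: 110100111001110110
Gen 1 (rule 135): 000101010010100000
Gen 2 (rule 129): 110000000000001111
Gen 3 (rule 73): 110111111111101001
Gen 4 (rule 158): 100111111111001111
Gen 5 (rule 135): 101011111110010110
Gen 6 (rule 129): 000001111100000000
Gen 7 (rule 73): 111101000101111111
Gen 8 (rule 158): 111001101101111110
Gen 9 (rule 135): 010010000000111100
Gen 10 (rule 129): 000000111110011001
Gen 11 (rule 73): 111110100010011000
Gen 12 (rule 158): 111100110111110100

Answer: 111100110111110100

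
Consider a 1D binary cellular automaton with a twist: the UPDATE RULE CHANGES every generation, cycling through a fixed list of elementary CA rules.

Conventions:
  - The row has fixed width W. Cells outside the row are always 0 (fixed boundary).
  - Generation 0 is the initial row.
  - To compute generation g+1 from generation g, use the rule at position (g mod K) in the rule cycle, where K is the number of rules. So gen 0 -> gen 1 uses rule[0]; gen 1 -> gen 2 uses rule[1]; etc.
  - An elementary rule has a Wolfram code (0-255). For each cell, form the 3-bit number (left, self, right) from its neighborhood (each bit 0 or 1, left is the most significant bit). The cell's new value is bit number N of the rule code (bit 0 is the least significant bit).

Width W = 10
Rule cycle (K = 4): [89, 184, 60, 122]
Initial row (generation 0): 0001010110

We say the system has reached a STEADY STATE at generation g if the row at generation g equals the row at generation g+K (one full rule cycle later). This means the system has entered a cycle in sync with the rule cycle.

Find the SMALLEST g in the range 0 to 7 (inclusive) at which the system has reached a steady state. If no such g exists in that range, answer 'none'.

Answer: none

Derivation:
Gen 0: 0001010110
Gen 1 (rule 89): 1100000111
Gen 2 (rule 184): 1010000110
Gen 3 (rule 60): 1111000101
Gen 4 (rule 122): 1001101010
Gen 5 (rule 89): 0101100001
Gen 6 (rule 184): 0011010000
Gen 7 (rule 60): 0010111000
Gen 8 (rule 122): 0101101100
Gen 9 (rule 89): 0001101111
Gen 10 (rule 184): 0001011110
Gen 11 (rule 60): 0001110001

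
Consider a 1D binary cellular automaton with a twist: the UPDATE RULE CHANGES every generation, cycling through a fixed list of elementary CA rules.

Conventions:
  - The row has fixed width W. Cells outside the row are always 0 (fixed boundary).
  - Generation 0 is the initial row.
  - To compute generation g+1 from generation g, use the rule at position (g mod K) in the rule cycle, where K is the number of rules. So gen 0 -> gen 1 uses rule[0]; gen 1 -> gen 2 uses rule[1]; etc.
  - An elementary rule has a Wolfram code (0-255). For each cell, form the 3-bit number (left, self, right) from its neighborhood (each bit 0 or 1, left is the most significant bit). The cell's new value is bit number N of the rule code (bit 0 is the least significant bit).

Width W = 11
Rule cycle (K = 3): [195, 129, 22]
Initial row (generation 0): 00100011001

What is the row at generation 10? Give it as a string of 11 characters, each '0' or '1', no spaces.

Answer: 01101111100

Derivation:
Gen 0: 00100011001
Gen 1 (rule 195): 11001101010
Gen 2 (rule 129): 00000000000
Gen 3 (rule 22): 00000000000
Gen 4 (rule 195): 11111111111
Gen 5 (rule 129): 01111111110
Gen 6 (rule 22): 10000000001
Gen 7 (rule 195): 00111111110
Gen 8 (rule 129): 10011111100
Gen 9 (rule 22): 11100000010
Gen 10 (rule 195): 01101111100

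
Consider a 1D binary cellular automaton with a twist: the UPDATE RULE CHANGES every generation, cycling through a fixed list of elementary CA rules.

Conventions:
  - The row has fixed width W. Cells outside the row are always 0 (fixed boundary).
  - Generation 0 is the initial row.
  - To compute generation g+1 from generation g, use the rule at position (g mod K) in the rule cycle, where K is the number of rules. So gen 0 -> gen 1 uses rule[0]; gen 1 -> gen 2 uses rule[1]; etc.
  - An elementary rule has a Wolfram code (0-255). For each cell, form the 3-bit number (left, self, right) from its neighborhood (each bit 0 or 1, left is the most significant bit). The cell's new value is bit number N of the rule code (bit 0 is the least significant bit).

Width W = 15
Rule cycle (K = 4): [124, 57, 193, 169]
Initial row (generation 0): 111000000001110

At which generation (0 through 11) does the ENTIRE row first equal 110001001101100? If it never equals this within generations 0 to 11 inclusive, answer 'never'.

Gen 0: 111000000001110
Gen 1 (rule 124): 101100000001011
Gen 2 (rule 57): 011011111100110
Gen 3 (rule 193): 001001111100010
Gen 4 (rule 169): 100001111001000
Gen 5 (rule 124): 110001001101100
Gen 6 (rule 57): 101100101011011
Gen 7 (rule 193): 000100000001001
Gen 8 (rule 169): 110001111100000
Gen 9 (rule 124): 111001000110000
Gen 10 (rule 57): 100100110101111
Gen 11 (rule 193): 000000010000111

Answer: 5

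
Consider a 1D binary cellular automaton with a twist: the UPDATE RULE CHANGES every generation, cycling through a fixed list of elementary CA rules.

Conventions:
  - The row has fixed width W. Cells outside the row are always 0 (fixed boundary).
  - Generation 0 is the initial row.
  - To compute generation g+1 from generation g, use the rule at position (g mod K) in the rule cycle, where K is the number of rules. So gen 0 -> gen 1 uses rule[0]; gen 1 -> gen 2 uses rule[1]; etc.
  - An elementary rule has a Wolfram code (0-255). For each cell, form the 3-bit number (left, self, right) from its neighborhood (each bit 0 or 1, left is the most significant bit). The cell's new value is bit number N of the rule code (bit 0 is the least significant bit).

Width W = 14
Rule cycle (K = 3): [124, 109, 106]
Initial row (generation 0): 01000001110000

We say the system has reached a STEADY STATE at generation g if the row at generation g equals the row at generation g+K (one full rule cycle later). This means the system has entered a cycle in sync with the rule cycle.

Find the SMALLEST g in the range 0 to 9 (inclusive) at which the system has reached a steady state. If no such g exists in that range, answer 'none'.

Answer: none

Derivation:
Gen 0: 01000001110000
Gen 1 (rule 124): 01100001011000
Gen 2 (rule 109): 01101101111011
Gen 3 (rule 106): 11111111001111
Gen 4 (rule 124): 10000001101001
Gen 5 (rule 109): 10111101111001
Gen 6 (rule 106): 01100111001010
Gen 7 (rule 124): 01110101101111
Gen 8 (rule 109): 01011111111001
Gen 9 (rule 106): 10110000001010
Gen 10 (rule 124): 11111000001111
Gen 11 (rule 109): 10001011101001
Gen 12 (rule 106): 00010110110010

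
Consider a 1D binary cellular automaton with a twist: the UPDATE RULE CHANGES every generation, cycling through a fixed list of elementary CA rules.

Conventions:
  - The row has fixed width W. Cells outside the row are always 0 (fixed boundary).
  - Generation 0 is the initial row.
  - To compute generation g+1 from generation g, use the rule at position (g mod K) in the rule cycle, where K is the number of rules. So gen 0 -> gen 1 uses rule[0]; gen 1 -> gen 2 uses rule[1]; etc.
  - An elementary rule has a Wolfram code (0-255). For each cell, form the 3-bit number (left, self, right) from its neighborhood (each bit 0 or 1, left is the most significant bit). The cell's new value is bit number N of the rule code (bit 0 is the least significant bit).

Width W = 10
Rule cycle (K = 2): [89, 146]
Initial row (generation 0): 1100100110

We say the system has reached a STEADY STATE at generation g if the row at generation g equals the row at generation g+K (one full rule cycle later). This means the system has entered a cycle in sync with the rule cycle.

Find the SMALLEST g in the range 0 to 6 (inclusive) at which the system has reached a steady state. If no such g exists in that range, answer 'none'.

Answer: none

Derivation:
Gen 0: 1100100110
Gen 1 (rule 89): 1110010111
Gen 2 (rule 146): 0101100010
Gen 3 (rule 89): 0001111001
Gen 4 (rule 146): 0010110110
Gen 5 (rule 89): 1000110111
Gen 6 (rule 146): 0101000010
Gen 7 (rule 89): 0000111001
Gen 8 (rule 146): 0001010110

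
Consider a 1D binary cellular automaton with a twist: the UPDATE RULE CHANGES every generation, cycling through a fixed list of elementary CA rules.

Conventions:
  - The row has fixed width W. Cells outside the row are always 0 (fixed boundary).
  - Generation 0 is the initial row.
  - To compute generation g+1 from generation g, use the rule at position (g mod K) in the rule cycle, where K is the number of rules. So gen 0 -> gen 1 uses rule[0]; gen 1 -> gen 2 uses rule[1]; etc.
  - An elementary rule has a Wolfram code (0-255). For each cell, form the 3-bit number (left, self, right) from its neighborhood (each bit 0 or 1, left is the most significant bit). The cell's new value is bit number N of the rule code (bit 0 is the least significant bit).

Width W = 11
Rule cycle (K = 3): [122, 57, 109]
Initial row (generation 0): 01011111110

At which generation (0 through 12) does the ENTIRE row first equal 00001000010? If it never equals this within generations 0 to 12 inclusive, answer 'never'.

Gen 0: 01011111110
Gen 1 (rule 122): 10110000011
Gen 2 (rule 57): 01101111010
Gen 3 (rule 109): 01111001110
Gen 4 (rule 122): 11001111011
Gen 5 (rule 57): 10101000110
Gen 6 (rule 109): 11111010110
Gen 7 (rule 122): 10001101111
Gen 8 (rule 57): 01101011000
Gen 9 (rule 109): 01111111011
Gen 10 (rule 122): 11000001111
Gen 11 (rule 57): 10111101000
Gen 12 (rule 109): 11100111011

Answer: never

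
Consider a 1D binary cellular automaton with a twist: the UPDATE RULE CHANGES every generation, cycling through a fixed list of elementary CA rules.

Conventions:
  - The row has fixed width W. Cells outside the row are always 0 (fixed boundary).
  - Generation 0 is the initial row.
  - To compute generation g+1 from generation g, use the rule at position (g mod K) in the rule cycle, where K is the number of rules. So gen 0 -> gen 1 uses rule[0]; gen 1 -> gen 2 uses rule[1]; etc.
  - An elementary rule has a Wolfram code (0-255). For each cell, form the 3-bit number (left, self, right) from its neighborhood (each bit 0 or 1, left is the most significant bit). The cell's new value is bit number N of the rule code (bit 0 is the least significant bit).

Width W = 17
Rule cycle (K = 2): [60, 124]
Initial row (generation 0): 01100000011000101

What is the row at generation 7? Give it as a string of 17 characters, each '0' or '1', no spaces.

Answer: 01000000000000000

Derivation:
Gen 0: 01100000011000101
Gen 1 (rule 60): 01010000010100111
Gen 2 (rule 124): 01111000011110101
Gen 3 (rule 60): 01000100010001111
Gen 4 (rule 124): 01100110011001001
Gen 5 (rule 60): 01010101010101101
Gen 6 (rule 124): 01111111111111111
Gen 7 (rule 60): 01000000000000000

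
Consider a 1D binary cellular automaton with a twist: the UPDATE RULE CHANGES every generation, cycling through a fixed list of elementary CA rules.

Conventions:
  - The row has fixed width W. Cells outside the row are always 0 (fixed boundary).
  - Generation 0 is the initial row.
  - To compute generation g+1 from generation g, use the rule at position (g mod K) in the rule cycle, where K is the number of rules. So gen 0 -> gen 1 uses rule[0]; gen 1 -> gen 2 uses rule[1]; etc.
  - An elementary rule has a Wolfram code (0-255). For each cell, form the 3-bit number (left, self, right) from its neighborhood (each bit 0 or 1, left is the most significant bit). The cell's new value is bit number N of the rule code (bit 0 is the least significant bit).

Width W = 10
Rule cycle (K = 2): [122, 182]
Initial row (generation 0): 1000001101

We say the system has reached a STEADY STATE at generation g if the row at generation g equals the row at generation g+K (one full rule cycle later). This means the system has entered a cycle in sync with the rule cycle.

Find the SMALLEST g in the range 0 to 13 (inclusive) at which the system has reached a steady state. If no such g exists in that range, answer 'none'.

Gen 0: 1000001101
Gen 1 (rule 122): 0100011110
Gen 2 (rule 182): 1110101101
Gen 3 (rule 122): 1011011110
Gen 4 (rule 182): 1100101101
Gen 5 (rule 122): 1111011110
Gen 6 (rule 182): 0110101101
Gen 7 (rule 122): 1111011110
Gen 8 (rule 182): 0110101101
Gen 9 (rule 122): 1111011110
Gen 10 (rule 182): 0110101101
Gen 11 (rule 122): 1111011110
Gen 12 (rule 182): 0110101101
Gen 13 (rule 122): 1111011110
Gen 14 (rule 182): 0110101101
Gen 15 (rule 122): 1111011110

Answer: 5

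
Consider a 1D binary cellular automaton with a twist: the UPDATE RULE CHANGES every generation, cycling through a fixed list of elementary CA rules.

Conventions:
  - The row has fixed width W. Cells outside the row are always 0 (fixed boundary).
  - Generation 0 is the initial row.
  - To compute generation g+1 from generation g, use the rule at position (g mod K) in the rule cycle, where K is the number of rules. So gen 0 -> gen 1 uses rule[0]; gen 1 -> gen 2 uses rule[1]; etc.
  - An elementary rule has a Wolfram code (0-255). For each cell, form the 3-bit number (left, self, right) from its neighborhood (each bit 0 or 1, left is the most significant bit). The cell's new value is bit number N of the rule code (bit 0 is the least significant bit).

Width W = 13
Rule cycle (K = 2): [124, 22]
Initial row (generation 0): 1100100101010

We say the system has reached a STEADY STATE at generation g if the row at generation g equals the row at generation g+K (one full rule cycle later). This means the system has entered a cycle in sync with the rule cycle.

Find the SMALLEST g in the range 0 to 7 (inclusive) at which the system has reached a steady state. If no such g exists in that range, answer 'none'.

Answer: 2

Derivation:
Gen 0: 1100100101010
Gen 1 (rule 124): 1110110111111
Gen 2 (rule 22): 0000000000000
Gen 3 (rule 124): 0000000000000
Gen 4 (rule 22): 0000000000000
Gen 5 (rule 124): 0000000000000
Gen 6 (rule 22): 0000000000000
Gen 7 (rule 124): 0000000000000
Gen 8 (rule 22): 0000000000000
Gen 9 (rule 124): 0000000000000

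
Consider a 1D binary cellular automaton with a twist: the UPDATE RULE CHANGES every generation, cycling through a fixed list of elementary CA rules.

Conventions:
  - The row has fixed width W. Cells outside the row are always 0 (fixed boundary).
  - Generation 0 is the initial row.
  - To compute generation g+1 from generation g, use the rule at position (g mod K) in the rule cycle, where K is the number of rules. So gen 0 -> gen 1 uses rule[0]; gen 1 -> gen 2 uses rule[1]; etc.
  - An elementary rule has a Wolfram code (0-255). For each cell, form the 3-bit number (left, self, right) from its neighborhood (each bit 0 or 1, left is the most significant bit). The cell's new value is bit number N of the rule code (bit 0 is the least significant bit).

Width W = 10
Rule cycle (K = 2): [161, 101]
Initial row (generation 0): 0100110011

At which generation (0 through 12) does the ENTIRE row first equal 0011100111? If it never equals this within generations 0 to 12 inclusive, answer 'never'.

Gen 0: 0100110011
Gen 1 (rule 161): 0000000000
Gen 2 (rule 101): 1111111111
Gen 3 (rule 161): 0111111110
Gen 4 (rule 101): 0000000010
Gen 5 (rule 161): 1111111000
Gen 6 (rule 101): 0000001011
Gen 7 (rule 161): 1111100100
Gen 8 (rule 101): 0000100101
Gen 9 (rule 161): 1110000010
Gen 10 (rule 101): 0010111010
Gen 11 (rule 161): 1001010100
Gen 12 (rule 101): 1001111101

Answer: never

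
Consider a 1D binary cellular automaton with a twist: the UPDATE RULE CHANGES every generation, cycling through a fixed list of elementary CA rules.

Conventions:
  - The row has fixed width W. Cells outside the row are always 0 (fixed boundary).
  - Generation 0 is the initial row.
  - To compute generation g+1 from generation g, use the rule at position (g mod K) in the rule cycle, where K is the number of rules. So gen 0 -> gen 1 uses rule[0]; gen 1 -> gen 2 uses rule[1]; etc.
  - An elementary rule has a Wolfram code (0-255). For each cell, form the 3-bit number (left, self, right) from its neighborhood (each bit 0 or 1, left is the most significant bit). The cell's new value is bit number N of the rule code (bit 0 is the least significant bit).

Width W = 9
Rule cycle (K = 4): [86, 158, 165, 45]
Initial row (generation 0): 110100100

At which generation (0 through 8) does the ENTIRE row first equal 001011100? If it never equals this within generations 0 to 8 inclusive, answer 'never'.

Gen 0: 110100100
Gen 1 (rule 86): 010111110
Gen 2 (rule 158): 110111101
Gen 3 (rule 165): 001011011
Gen 4 (rule 45): 101110110
Gen 5 (rule 86): 100010011
Gen 6 (rule 158): 110111110
Gen 7 (rule 165): 001011100
Gen 8 (rule 45): 101110001

Answer: 7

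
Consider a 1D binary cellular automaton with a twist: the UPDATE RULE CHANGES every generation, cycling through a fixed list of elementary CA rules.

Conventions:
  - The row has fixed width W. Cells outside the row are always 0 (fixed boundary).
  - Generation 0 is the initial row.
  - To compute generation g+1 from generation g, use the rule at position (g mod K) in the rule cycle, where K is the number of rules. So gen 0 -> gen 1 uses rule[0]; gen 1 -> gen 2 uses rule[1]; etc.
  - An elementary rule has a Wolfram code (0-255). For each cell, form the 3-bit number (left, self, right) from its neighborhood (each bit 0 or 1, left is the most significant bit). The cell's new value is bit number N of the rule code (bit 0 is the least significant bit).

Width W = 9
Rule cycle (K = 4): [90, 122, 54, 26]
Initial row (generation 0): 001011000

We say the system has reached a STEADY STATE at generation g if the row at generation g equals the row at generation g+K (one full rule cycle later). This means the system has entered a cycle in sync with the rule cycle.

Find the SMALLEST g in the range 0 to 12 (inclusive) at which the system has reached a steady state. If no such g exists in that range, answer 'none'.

Gen 0: 001011000
Gen 1 (rule 90): 010011100
Gen 2 (rule 122): 101110110
Gen 3 (rule 54): 110001001
Gen 4 (rule 26): 101010110
Gen 5 (rule 90): 000000111
Gen 6 (rule 122): 000001101
Gen 7 (rule 54): 000010011
Gen 8 (rule 26): 000101110
Gen 9 (rule 90): 001001011
Gen 10 (rule 122): 010110111
Gen 11 (rule 54): 111001000
Gen 12 (rule 26): 100110100
Gen 13 (rule 90): 011110010
Gen 14 (rule 122): 110011101
Gen 15 (rule 54): 001100011
Gen 16 (rule 26): 011010110

Answer: none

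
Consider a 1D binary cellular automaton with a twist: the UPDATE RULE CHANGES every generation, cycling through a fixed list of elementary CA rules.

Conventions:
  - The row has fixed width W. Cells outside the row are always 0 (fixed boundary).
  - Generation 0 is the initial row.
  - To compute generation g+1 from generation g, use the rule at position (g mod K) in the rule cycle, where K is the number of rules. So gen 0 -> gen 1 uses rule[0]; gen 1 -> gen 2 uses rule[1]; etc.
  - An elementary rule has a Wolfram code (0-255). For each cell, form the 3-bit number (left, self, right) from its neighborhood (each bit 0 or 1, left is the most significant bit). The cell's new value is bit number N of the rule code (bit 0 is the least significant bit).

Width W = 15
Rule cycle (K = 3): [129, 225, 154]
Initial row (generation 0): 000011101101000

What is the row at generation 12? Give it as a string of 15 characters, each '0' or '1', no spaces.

Gen 0: 000011101101000
Gen 1 (rule 129): 111001000000011
Gen 2 (rule 225): 011000011111001
Gen 3 (rule 154): 110100111110110
Gen 4 (rule 129): 000000011100000
Gen 5 (rule 225): 111111001101111
Gen 6 (rule 154): 111110111001110
Gen 7 (rule 129): 011100010000100
Gen 8 (rule 225): 001101000110001
Gen 9 (rule 154): 011000101101010
Gen 10 (rule 129): 000010000000000
Gen 11 (rule 225): 111000111111111
Gen 12 (rule 154): 110101111111110

Answer: 110101111111110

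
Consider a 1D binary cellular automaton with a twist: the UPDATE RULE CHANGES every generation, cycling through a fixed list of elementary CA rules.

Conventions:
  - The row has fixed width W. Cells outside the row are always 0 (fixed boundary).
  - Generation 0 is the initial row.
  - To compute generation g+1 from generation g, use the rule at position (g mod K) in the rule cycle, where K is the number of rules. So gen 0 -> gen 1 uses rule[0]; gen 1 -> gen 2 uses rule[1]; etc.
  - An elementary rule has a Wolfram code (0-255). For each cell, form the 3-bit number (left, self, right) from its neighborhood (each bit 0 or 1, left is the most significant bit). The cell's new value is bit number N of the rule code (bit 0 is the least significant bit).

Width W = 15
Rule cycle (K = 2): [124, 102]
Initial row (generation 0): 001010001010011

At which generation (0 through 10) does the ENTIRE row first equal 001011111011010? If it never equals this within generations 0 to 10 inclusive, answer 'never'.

Answer: never

Derivation:
Gen 0: 001010001010011
Gen 1 (rule 124): 001111001111011
Gen 2 (rule 102): 010001010001101
Gen 3 (rule 124): 011001111001111
Gen 4 (rule 102): 101010001010001
Gen 5 (rule 124): 111111001111001
Gen 6 (rule 102): 000001010001011
Gen 7 (rule 124): 000001111001111
Gen 8 (rule 102): 000010001010001
Gen 9 (rule 124): 000011001111001
Gen 10 (rule 102): 000101010001011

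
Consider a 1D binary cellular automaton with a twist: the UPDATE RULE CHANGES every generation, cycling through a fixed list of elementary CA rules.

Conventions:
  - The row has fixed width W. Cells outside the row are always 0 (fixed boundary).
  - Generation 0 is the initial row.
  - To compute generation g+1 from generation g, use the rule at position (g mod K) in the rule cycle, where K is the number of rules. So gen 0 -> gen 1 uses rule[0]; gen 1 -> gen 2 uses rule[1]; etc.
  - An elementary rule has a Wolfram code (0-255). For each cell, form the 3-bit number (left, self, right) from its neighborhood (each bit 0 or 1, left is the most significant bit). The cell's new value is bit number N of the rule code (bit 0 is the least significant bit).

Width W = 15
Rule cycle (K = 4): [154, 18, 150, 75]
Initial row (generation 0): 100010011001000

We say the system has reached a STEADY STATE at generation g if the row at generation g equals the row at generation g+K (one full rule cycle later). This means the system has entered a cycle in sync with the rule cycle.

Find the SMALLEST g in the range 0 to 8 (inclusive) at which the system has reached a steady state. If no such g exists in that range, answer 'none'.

Answer: none

Derivation:
Gen 0: 100010011001000
Gen 1 (rule 154): 010101110110100
Gen 2 (rule 18): 100000000000010
Gen 3 (rule 150): 110000000000111
Gen 4 (rule 75): 110111111111101
Gen 5 (rule 154): 100111111111000
Gen 6 (rule 18): 011000000000100
Gen 7 (rule 150): 100100000001110
Gen 8 (rule 75): 001001111111010
Gen 9 (rule 154): 010111111110001
Gen 10 (rule 18): 100000000001010
Gen 11 (rule 150): 110000000011011
Gen 12 (rule 75): 110111111111011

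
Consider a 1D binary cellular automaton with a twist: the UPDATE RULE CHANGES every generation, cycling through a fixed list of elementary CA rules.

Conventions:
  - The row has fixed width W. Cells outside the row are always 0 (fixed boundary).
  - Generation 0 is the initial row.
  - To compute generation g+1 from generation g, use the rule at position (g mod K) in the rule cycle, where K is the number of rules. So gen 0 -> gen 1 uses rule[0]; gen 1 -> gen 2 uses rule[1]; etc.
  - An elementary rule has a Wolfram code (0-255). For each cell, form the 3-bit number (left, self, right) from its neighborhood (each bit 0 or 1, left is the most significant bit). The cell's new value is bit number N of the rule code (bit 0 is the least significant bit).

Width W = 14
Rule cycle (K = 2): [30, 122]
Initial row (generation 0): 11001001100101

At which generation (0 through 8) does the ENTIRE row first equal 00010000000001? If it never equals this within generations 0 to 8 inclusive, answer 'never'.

Answer: never

Derivation:
Gen 0: 11001001100101
Gen 1 (rule 30): 10111111011101
Gen 2 (rule 122): 01100001110110
Gen 3 (rule 30): 11010011000101
Gen 4 (rule 122): 11101111101010
Gen 5 (rule 30): 10001000001011
Gen 6 (rule 122): 01010100010111
Gen 7 (rule 30): 11010110110100
Gen 8 (rule 122): 11101111111010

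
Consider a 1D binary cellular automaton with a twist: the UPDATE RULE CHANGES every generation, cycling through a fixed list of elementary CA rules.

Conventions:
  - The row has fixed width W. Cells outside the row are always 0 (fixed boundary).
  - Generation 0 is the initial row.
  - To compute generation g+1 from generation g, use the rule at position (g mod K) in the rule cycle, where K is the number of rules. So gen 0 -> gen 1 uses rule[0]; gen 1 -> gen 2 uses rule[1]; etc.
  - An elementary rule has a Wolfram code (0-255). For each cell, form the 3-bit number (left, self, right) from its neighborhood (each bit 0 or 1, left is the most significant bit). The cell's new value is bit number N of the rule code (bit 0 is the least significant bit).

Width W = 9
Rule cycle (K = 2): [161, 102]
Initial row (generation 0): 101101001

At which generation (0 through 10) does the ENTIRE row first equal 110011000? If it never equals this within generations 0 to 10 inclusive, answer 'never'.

Answer: never

Derivation:
Gen 0: 101101001
Gen 1 (rule 161): 010010000
Gen 2 (rule 102): 110110000
Gen 3 (rule 161): 001000111
Gen 4 (rule 102): 011001001
Gen 5 (rule 161): 000000000
Gen 6 (rule 102): 000000000
Gen 7 (rule 161): 111111111
Gen 8 (rule 102): 000000001
Gen 9 (rule 161): 111111100
Gen 10 (rule 102): 000000100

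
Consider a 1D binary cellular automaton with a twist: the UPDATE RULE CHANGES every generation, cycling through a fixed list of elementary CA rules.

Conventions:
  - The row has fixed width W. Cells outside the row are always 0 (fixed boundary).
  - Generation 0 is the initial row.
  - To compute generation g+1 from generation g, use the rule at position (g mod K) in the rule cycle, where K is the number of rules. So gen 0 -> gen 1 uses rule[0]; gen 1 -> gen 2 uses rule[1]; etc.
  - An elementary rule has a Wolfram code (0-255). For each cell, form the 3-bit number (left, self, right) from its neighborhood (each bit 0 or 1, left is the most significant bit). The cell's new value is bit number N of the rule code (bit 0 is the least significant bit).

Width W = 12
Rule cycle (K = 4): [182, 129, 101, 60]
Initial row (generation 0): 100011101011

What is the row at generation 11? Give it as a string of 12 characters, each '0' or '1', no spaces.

Gen 0: 100011101011
Gen 1 (rule 182): 110101011100
Gen 2 (rule 129): 000000001001
Gen 3 (rule 101): 111111101001
Gen 4 (rule 60): 100000011101
Gen 5 (rule 182): 110000101011
Gen 6 (rule 129): 000110000000
Gen 7 (rule 101): 110010111111
Gen 8 (rule 60): 101011100000
Gen 9 (rule 182): 111101010000
Gen 10 (rule 129): 011000000111
Gen 11 (rule 101): 001011110001

Answer: 001011110001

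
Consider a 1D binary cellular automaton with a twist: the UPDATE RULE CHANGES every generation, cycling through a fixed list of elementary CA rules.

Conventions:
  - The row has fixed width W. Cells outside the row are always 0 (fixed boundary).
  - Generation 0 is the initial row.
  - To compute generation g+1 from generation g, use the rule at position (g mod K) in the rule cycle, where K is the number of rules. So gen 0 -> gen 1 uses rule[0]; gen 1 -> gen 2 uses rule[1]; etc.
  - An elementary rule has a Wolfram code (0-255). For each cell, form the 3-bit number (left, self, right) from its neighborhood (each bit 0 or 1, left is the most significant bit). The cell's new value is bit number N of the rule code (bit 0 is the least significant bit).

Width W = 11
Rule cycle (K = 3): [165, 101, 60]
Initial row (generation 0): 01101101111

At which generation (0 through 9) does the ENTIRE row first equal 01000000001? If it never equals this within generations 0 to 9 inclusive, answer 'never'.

Answer: never

Derivation:
Gen 0: 01101101111
Gen 1 (rule 165): 00010010110
Gen 2 (rule 101): 11010011010
Gen 3 (rule 60): 10111010111
Gen 4 (rule 165): 11010111010
Gen 5 (rule 101): 01111001110
Gen 6 (rule 60): 01000101001
Gen 7 (rule 165): 01010111001
Gen 8 (rule 101): 01111001001
Gen 9 (rule 60): 01000101101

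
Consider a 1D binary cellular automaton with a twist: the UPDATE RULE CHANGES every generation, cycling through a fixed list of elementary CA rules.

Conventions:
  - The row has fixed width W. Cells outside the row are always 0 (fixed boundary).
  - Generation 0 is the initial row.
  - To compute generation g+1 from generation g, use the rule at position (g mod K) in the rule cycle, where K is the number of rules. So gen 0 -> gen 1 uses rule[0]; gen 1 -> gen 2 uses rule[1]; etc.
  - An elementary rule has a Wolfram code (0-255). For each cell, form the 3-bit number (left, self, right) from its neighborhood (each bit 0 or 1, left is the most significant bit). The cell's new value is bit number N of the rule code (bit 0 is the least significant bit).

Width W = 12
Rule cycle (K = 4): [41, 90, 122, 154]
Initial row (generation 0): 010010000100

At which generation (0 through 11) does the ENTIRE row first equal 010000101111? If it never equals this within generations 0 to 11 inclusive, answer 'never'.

Gen 0: 010010000100
Gen 1 (rule 41): 000000110001
Gen 2 (rule 90): 000001111010
Gen 3 (rule 122): 000011001101
Gen 4 (rule 154): 000110111000
Gen 5 (rule 41): 110101100011
Gen 6 (rule 90): 110001110111
Gen 7 (rule 122): 111011011101
Gen 8 (rule 154): 110010011000
Gen 9 (rule 41): 100000010011
Gen 10 (rule 90): 010000101111
Gen 11 (rule 122): 101001011001

Answer: 10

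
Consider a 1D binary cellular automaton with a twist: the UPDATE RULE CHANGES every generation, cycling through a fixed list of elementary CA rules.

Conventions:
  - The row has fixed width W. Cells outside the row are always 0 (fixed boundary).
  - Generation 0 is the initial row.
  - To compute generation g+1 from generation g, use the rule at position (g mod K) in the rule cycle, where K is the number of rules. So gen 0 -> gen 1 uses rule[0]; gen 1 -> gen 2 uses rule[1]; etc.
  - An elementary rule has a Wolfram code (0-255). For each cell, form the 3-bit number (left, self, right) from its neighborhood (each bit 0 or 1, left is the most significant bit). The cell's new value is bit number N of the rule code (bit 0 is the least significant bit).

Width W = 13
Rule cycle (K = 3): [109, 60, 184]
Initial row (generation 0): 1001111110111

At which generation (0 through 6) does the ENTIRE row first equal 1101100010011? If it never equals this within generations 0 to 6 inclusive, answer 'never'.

Gen 0: 1001111110111
Gen 1 (rule 109): 1001000011101
Gen 2 (rule 60): 1101100010011
Gen 3 (rule 184): 1011010001010
Gen 4 (rule 109): 1111110101110
Gen 5 (rule 60): 1000001111001
Gen 6 (rule 184): 0100001110100

Answer: 2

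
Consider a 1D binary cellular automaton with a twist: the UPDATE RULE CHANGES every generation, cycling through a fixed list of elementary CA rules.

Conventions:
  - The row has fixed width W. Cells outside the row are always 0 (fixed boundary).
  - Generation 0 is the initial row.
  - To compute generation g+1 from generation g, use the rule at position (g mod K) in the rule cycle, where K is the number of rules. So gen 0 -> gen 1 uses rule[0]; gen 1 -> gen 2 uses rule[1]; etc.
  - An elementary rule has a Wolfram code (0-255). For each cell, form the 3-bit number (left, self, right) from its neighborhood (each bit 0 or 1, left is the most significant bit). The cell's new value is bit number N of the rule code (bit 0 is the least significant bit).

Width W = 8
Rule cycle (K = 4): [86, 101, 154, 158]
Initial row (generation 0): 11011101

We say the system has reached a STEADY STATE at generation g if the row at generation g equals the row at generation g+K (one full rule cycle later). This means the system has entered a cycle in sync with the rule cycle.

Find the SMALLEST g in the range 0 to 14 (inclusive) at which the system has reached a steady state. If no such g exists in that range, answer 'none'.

Answer: 8

Derivation:
Gen 0: 11011101
Gen 1 (rule 86): 01000101
Gen 2 (rule 101): 01010111
Gen 3 (rule 154): 10000110
Gen 4 (rule 158): 11001101
Gen 5 (rule 86): 01110101
Gen 6 (rule 101): 00011111
Gen 7 (rule 154): 00111110
Gen 8 (rule 158): 01111101
Gen 9 (rule 86): 10000101
Gen 10 (rule 101): 10110111
Gen 11 (rule 154): 00100110
Gen 12 (rule 158): 01111101
Gen 13 (rule 86): 10000101
Gen 14 (rule 101): 10110111
Gen 15 (rule 154): 00100110
Gen 16 (rule 158): 01111101
Gen 17 (rule 86): 10000101
Gen 18 (rule 101): 10110111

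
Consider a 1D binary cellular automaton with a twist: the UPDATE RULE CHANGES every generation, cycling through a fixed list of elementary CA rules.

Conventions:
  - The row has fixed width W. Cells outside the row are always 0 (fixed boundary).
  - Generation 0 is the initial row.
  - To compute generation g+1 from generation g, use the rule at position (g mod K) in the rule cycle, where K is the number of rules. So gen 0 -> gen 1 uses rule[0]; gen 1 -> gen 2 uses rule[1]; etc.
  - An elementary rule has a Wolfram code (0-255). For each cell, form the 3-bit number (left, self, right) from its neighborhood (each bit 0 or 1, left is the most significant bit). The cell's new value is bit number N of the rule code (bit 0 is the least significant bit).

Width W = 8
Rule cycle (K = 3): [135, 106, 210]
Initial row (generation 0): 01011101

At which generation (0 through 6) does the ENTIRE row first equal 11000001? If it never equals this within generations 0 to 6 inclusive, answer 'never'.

Answer: never

Derivation:
Gen 0: 01011101
Gen 1 (rule 135): 11001001
Gen 2 (rule 106): 11010010
Gen 3 (rule 210): 01001101
Gen 4 (rule 135): 11010001
Gen 5 (rule 106): 11100010
Gen 6 (rule 210): 01110101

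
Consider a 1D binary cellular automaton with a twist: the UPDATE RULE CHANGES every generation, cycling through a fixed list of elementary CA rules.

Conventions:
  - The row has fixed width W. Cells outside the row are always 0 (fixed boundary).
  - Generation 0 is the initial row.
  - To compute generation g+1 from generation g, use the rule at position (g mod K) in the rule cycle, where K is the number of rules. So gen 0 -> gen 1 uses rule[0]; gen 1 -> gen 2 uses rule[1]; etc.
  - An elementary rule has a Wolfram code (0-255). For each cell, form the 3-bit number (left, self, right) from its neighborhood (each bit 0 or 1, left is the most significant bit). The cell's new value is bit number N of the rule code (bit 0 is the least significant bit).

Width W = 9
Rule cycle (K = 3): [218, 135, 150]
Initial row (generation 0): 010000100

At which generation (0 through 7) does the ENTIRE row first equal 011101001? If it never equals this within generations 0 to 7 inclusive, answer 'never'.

Gen 0: 010000100
Gen 1 (rule 218): 101001010
Gen 2 (rule 135): 101011010
Gen 3 (rule 150): 101000011
Gen 4 (rule 218): 000100111
Gen 5 (rule 135): 111101010
Gen 6 (rule 150): 011001011
Gen 7 (rule 218): 111110011

Answer: never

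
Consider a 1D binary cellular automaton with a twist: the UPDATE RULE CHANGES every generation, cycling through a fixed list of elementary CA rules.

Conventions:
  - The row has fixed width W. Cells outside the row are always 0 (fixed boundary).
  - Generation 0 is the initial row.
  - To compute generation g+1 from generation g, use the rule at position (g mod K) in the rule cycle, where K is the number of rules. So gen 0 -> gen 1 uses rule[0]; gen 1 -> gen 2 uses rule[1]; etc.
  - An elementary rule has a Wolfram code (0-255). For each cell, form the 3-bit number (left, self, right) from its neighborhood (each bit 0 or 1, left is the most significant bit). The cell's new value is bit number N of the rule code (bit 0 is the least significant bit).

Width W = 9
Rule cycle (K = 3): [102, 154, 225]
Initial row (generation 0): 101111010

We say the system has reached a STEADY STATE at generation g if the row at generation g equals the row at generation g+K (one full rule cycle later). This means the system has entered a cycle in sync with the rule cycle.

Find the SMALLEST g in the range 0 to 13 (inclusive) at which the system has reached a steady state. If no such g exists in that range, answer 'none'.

Gen 0: 101111010
Gen 1 (rule 102): 110001110
Gen 2 (rule 154): 101011101
Gen 3 (rule 225): 010101110
Gen 4 (rule 102): 111110010
Gen 5 (rule 154): 111101101
Gen 6 (rule 225): 011110110
Gen 7 (rule 102): 100011010
Gen 8 (rule 154): 010110001
Gen 9 (rule 225): 001010100
Gen 10 (rule 102): 011111100
Gen 11 (rule 154): 111111010
Gen 12 (rule 225): 011111100
Gen 13 (rule 102): 100000100
Gen 14 (rule 154): 010001010
Gen 15 (rule 225): 000100100
Gen 16 (rule 102): 001101100

Answer: none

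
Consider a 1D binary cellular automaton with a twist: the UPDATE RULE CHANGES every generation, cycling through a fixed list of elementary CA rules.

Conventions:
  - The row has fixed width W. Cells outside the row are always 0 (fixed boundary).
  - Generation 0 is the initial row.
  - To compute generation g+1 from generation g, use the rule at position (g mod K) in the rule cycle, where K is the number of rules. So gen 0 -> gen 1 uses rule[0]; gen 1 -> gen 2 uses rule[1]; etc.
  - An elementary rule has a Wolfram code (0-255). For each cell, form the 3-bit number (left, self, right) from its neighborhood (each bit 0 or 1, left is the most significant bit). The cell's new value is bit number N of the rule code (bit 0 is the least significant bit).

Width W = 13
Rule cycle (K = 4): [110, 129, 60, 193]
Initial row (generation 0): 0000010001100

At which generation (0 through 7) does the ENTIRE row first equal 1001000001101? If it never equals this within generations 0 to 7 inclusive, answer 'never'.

Gen 0: 0000010001100
Gen 1 (rule 110): 0000110011100
Gen 2 (rule 129): 1110000001001
Gen 3 (rule 60): 1001000001101
Gen 4 (rule 193): 0000011100100
Gen 5 (rule 110): 0000110101100
Gen 6 (rule 129): 1110000000001
Gen 7 (rule 60): 1001000000001

Answer: 3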